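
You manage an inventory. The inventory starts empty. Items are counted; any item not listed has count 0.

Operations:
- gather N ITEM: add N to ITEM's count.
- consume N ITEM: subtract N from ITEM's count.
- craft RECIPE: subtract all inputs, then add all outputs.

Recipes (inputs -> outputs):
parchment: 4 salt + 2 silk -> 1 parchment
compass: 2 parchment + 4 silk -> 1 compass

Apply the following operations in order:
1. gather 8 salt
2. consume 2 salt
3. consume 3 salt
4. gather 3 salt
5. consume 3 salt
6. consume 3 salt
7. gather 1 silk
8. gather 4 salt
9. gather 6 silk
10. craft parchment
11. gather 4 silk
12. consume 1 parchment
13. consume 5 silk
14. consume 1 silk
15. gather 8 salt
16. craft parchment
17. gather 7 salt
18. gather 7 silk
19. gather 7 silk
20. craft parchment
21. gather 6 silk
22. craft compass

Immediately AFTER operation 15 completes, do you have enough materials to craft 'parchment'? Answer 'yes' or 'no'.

Answer: yes

Derivation:
After 1 (gather 8 salt): salt=8
After 2 (consume 2 salt): salt=6
After 3 (consume 3 salt): salt=3
After 4 (gather 3 salt): salt=6
After 5 (consume 3 salt): salt=3
After 6 (consume 3 salt): (empty)
After 7 (gather 1 silk): silk=1
After 8 (gather 4 salt): salt=4 silk=1
After 9 (gather 6 silk): salt=4 silk=7
After 10 (craft parchment): parchment=1 silk=5
After 11 (gather 4 silk): parchment=1 silk=9
After 12 (consume 1 parchment): silk=9
After 13 (consume 5 silk): silk=4
After 14 (consume 1 silk): silk=3
After 15 (gather 8 salt): salt=8 silk=3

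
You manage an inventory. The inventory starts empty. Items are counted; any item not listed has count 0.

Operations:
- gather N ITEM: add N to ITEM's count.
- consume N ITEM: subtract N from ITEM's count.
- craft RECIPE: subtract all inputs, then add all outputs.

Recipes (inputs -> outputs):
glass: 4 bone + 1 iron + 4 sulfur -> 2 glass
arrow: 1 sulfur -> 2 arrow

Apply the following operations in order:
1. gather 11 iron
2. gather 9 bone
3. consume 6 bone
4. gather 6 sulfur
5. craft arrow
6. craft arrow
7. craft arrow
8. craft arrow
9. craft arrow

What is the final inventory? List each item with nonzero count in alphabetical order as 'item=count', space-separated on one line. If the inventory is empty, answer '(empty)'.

After 1 (gather 11 iron): iron=11
After 2 (gather 9 bone): bone=9 iron=11
After 3 (consume 6 bone): bone=3 iron=11
After 4 (gather 6 sulfur): bone=3 iron=11 sulfur=6
After 5 (craft arrow): arrow=2 bone=3 iron=11 sulfur=5
After 6 (craft arrow): arrow=4 bone=3 iron=11 sulfur=4
After 7 (craft arrow): arrow=6 bone=3 iron=11 sulfur=3
After 8 (craft arrow): arrow=8 bone=3 iron=11 sulfur=2
After 9 (craft arrow): arrow=10 bone=3 iron=11 sulfur=1

Answer: arrow=10 bone=3 iron=11 sulfur=1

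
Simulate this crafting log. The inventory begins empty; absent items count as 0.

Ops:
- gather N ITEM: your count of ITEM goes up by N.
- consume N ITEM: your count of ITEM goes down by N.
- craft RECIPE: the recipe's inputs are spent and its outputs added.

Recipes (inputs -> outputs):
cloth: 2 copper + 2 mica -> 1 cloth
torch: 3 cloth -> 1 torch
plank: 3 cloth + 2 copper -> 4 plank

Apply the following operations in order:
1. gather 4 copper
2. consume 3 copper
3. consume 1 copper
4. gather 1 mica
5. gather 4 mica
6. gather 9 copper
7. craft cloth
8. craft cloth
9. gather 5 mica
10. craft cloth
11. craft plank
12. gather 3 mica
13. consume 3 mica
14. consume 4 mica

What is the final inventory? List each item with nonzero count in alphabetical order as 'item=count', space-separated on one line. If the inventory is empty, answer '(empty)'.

After 1 (gather 4 copper): copper=4
After 2 (consume 3 copper): copper=1
After 3 (consume 1 copper): (empty)
After 4 (gather 1 mica): mica=1
After 5 (gather 4 mica): mica=5
After 6 (gather 9 copper): copper=9 mica=5
After 7 (craft cloth): cloth=1 copper=7 mica=3
After 8 (craft cloth): cloth=2 copper=5 mica=1
After 9 (gather 5 mica): cloth=2 copper=5 mica=6
After 10 (craft cloth): cloth=3 copper=3 mica=4
After 11 (craft plank): copper=1 mica=4 plank=4
After 12 (gather 3 mica): copper=1 mica=7 plank=4
After 13 (consume 3 mica): copper=1 mica=4 plank=4
After 14 (consume 4 mica): copper=1 plank=4

Answer: copper=1 plank=4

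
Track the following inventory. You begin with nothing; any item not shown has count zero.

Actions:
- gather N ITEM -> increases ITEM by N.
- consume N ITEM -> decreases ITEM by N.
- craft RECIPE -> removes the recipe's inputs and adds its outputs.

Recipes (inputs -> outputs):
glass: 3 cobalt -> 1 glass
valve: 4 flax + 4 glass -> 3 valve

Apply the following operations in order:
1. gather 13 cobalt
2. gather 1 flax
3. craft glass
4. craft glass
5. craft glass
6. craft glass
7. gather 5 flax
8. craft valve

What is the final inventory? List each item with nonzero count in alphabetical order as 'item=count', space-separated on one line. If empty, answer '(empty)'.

Answer: cobalt=1 flax=2 valve=3

Derivation:
After 1 (gather 13 cobalt): cobalt=13
After 2 (gather 1 flax): cobalt=13 flax=1
After 3 (craft glass): cobalt=10 flax=1 glass=1
After 4 (craft glass): cobalt=7 flax=1 glass=2
After 5 (craft glass): cobalt=4 flax=1 glass=3
After 6 (craft glass): cobalt=1 flax=1 glass=4
After 7 (gather 5 flax): cobalt=1 flax=6 glass=4
After 8 (craft valve): cobalt=1 flax=2 valve=3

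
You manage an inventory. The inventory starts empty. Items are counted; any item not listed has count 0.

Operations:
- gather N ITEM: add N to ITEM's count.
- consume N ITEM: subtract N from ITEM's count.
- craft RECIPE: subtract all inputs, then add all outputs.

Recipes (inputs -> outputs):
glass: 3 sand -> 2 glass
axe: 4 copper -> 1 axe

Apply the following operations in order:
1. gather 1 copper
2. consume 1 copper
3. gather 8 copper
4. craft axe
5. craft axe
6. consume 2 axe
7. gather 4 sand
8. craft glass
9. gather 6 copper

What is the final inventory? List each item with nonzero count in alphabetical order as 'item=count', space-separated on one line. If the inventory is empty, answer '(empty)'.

Answer: copper=6 glass=2 sand=1

Derivation:
After 1 (gather 1 copper): copper=1
After 2 (consume 1 copper): (empty)
After 3 (gather 8 copper): copper=8
After 4 (craft axe): axe=1 copper=4
After 5 (craft axe): axe=2
After 6 (consume 2 axe): (empty)
After 7 (gather 4 sand): sand=4
After 8 (craft glass): glass=2 sand=1
After 9 (gather 6 copper): copper=6 glass=2 sand=1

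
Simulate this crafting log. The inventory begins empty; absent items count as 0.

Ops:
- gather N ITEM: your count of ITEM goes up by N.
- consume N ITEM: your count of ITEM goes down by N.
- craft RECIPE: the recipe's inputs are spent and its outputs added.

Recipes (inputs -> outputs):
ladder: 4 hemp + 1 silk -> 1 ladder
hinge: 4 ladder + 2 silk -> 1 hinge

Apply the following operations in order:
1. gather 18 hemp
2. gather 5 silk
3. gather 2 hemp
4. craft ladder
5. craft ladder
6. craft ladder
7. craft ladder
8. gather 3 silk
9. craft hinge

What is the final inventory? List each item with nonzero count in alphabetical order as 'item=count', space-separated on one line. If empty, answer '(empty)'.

Answer: hemp=4 hinge=1 silk=2

Derivation:
After 1 (gather 18 hemp): hemp=18
After 2 (gather 5 silk): hemp=18 silk=5
After 3 (gather 2 hemp): hemp=20 silk=5
After 4 (craft ladder): hemp=16 ladder=1 silk=4
After 5 (craft ladder): hemp=12 ladder=2 silk=3
After 6 (craft ladder): hemp=8 ladder=3 silk=2
After 7 (craft ladder): hemp=4 ladder=4 silk=1
After 8 (gather 3 silk): hemp=4 ladder=4 silk=4
After 9 (craft hinge): hemp=4 hinge=1 silk=2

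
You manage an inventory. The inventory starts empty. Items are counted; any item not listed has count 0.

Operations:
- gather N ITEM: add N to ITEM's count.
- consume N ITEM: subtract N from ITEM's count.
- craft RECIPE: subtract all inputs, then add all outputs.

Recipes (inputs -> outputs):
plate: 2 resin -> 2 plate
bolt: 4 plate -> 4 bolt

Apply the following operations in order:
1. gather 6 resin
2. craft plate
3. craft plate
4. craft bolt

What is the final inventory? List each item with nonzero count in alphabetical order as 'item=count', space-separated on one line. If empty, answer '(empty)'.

Answer: bolt=4 resin=2

Derivation:
After 1 (gather 6 resin): resin=6
After 2 (craft plate): plate=2 resin=4
After 3 (craft plate): plate=4 resin=2
After 4 (craft bolt): bolt=4 resin=2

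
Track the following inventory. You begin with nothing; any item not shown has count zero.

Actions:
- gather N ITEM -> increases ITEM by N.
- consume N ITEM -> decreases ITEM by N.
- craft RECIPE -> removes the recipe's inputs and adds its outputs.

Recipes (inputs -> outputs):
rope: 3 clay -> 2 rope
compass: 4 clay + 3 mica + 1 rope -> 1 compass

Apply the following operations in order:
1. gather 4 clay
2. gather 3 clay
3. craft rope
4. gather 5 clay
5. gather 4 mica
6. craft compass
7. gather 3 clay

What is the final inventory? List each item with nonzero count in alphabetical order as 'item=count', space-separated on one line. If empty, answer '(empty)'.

After 1 (gather 4 clay): clay=4
After 2 (gather 3 clay): clay=7
After 3 (craft rope): clay=4 rope=2
After 4 (gather 5 clay): clay=9 rope=2
After 5 (gather 4 mica): clay=9 mica=4 rope=2
After 6 (craft compass): clay=5 compass=1 mica=1 rope=1
After 7 (gather 3 clay): clay=8 compass=1 mica=1 rope=1

Answer: clay=8 compass=1 mica=1 rope=1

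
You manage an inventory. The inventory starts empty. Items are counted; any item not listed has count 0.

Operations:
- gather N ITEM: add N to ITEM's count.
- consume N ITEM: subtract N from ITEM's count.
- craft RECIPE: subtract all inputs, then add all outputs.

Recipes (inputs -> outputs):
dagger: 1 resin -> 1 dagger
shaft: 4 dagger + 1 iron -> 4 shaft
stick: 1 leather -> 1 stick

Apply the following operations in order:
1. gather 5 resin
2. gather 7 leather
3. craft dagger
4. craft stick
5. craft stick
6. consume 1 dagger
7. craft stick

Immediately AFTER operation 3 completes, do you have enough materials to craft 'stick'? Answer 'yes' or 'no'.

After 1 (gather 5 resin): resin=5
After 2 (gather 7 leather): leather=7 resin=5
After 3 (craft dagger): dagger=1 leather=7 resin=4

Answer: yes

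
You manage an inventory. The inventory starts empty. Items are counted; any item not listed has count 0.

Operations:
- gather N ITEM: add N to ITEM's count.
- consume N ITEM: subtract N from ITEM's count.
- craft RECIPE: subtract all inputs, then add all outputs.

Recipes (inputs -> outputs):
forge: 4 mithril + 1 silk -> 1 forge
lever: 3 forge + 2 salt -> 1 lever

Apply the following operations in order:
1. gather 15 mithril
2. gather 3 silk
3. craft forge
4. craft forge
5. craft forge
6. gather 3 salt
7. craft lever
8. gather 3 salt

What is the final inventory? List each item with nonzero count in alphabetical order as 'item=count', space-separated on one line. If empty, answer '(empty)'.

After 1 (gather 15 mithril): mithril=15
After 2 (gather 3 silk): mithril=15 silk=3
After 3 (craft forge): forge=1 mithril=11 silk=2
After 4 (craft forge): forge=2 mithril=7 silk=1
After 5 (craft forge): forge=3 mithril=3
After 6 (gather 3 salt): forge=3 mithril=3 salt=3
After 7 (craft lever): lever=1 mithril=3 salt=1
After 8 (gather 3 salt): lever=1 mithril=3 salt=4

Answer: lever=1 mithril=3 salt=4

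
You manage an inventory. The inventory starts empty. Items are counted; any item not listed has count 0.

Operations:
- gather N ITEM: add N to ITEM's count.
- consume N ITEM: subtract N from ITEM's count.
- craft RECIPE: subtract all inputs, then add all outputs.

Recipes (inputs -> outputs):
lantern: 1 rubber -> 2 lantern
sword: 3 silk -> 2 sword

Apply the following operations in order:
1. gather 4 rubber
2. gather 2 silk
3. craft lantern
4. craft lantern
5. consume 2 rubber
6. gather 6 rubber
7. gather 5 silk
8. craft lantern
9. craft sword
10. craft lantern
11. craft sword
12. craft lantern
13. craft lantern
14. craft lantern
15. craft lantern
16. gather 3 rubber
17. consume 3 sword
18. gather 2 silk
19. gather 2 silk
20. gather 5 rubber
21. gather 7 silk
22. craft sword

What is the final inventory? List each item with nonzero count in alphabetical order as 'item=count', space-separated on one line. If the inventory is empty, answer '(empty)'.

After 1 (gather 4 rubber): rubber=4
After 2 (gather 2 silk): rubber=4 silk=2
After 3 (craft lantern): lantern=2 rubber=3 silk=2
After 4 (craft lantern): lantern=4 rubber=2 silk=2
After 5 (consume 2 rubber): lantern=4 silk=2
After 6 (gather 6 rubber): lantern=4 rubber=6 silk=2
After 7 (gather 5 silk): lantern=4 rubber=6 silk=7
After 8 (craft lantern): lantern=6 rubber=5 silk=7
After 9 (craft sword): lantern=6 rubber=5 silk=4 sword=2
After 10 (craft lantern): lantern=8 rubber=4 silk=4 sword=2
After 11 (craft sword): lantern=8 rubber=4 silk=1 sword=4
After 12 (craft lantern): lantern=10 rubber=3 silk=1 sword=4
After 13 (craft lantern): lantern=12 rubber=2 silk=1 sword=4
After 14 (craft lantern): lantern=14 rubber=1 silk=1 sword=4
After 15 (craft lantern): lantern=16 silk=1 sword=4
After 16 (gather 3 rubber): lantern=16 rubber=3 silk=1 sword=4
After 17 (consume 3 sword): lantern=16 rubber=3 silk=1 sword=1
After 18 (gather 2 silk): lantern=16 rubber=3 silk=3 sword=1
After 19 (gather 2 silk): lantern=16 rubber=3 silk=5 sword=1
After 20 (gather 5 rubber): lantern=16 rubber=8 silk=5 sword=1
After 21 (gather 7 silk): lantern=16 rubber=8 silk=12 sword=1
After 22 (craft sword): lantern=16 rubber=8 silk=9 sword=3

Answer: lantern=16 rubber=8 silk=9 sword=3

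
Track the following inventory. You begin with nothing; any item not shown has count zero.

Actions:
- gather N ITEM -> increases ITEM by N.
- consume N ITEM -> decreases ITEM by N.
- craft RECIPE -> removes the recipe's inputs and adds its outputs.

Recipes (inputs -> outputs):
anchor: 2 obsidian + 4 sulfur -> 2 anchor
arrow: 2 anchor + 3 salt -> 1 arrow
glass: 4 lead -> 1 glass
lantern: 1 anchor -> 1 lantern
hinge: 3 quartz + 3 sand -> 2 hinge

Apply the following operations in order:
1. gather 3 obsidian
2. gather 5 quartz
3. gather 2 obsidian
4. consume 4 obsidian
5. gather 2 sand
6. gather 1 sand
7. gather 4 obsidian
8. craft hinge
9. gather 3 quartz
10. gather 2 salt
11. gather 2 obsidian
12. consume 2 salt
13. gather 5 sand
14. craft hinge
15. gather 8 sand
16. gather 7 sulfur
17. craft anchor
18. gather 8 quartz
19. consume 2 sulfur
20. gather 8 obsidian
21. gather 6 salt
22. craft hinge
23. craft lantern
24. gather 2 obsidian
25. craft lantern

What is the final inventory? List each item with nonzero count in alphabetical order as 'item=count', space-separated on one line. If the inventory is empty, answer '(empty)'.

Answer: hinge=6 lantern=2 obsidian=15 quartz=7 salt=6 sand=7 sulfur=1

Derivation:
After 1 (gather 3 obsidian): obsidian=3
After 2 (gather 5 quartz): obsidian=3 quartz=5
After 3 (gather 2 obsidian): obsidian=5 quartz=5
After 4 (consume 4 obsidian): obsidian=1 quartz=5
After 5 (gather 2 sand): obsidian=1 quartz=5 sand=2
After 6 (gather 1 sand): obsidian=1 quartz=5 sand=3
After 7 (gather 4 obsidian): obsidian=5 quartz=5 sand=3
After 8 (craft hinge): hinge=2 obsidian=5 quartz=2
After 9 (gather 3 quartz): hinge=2 obsidian=5 quartz=5
After 10 (gather 2 salt): hinge=2 obsidian=5 quartz=5 salt=2
After 11 (gather 2 obsidian): hinge=2 obsidian=7 quartz=5 salt=2
After 12 (consume 2 salt): hinge=2 obsidian=7 quartz=5
After 13 (gather 5 sand): hinge=2 obsidian=7 quartz=5 sand=5
After 14 (craft hinge): hinge=4 obsidian=7 quartz=2 sand=2
After 15 (gather 8 sand): hinge=4 obsidian=7 quartz=2 sand=10
After 16 (gather 7 sulfur): hinge=4 obsidian=7 quartz=2 sand=10 sulfur=7
After 17 (craft anchor): anchor=2 hinge=4 obsidian=5 quartz=2 sand=10 sulfur=3
After 18 (gather 8 quartz): anchor=2 hinge=4 obsidian=5 quartz=10 sand=10 sulfur=3
After 19 (consume 2 sulfur): anchor=2 hinge=4 obsidian=5 quartz=10 sand=10 sulfur=1
After 20 (gather 8 obsidian): anchor=2 hinge=4 obsidian=13 quartz=10 sand=10 sulfur=1
After 21 (gather 6 salt): anchor=2 hinge=4 obsidian=13 quartz=10 salt=6 sand=10 sulfur=1
After 22 (craft hinge): anchor=2 hinge=6 obsidian=13 quartz=7 salt=6 sand=7 sulfur=1
After 23 (craft lantern): anchor=1 hinge=6 lantern=1 obsidian=13 quartz=7 salt=6 sand=7 sulfur=1
After 24 (gather 2 obsidian): anchor=1 hinge=6 lantern=1 obsidian=15 quartz=7 salt=6 sand=7 sulfur=1
After 25 (craft lantern): hinge=6 lantern=2 obsidian=15 quartz=7 salt=6 sand=7 sulfur=1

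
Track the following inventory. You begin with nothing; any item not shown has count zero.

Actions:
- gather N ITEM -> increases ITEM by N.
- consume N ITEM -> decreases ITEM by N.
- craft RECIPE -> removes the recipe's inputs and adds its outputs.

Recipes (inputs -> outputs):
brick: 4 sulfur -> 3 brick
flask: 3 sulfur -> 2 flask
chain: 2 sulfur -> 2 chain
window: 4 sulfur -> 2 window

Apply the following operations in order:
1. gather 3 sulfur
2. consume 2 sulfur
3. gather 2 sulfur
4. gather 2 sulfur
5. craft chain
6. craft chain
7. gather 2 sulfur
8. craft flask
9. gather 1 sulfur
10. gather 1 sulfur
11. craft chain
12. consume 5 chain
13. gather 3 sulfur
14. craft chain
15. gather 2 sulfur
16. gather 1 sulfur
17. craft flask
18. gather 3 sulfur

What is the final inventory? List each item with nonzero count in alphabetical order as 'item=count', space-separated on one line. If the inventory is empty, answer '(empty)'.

Answer: chain=3 flask=4 sulfur=4

Derivation:
After 1 (gather 3 sulfur): sulfur=3
After 2 (consume 2 sulfur): sulfur=1
After 3 (gather 2 sulfur): sulfur=3
After 4 (gather 2 sulfur): sulfur=5
After 5 (craft chain): chain=2 sulfur=3
After 6 (craft chain): chain=4 sulfur=1
After 7 (gather 2 sulfur): chain=4 sulfur=3
After 8 (craft flask): chain=4 flask=2
After 9 (gather 1 sulfur): chain=4 flask=2 sulfur=1
After 10 (gather 1 sulfur): chain=4 flask=2 sulfur=2
After 11 (craft chain): chain=6 flask=2
After 12 (consume 5 chain): chain=1 flask=2
After 13 (gather 3 sulfur): chain=1 flask=2 sulfur=3
After 14 (craft chain): chain=3 flask=2 sulfur=1
After 15 (gather 2 sulfur): chain=3 flask=2 sulfur=3
After 16 (gather 1 sulfur): chain=3 flask=2 sulfur=4
After 17 (craft flask): chain=3 flask=4 sulfur=1
After 18 (gather 3 sulfur): chain=3 flask=4 sulfur=4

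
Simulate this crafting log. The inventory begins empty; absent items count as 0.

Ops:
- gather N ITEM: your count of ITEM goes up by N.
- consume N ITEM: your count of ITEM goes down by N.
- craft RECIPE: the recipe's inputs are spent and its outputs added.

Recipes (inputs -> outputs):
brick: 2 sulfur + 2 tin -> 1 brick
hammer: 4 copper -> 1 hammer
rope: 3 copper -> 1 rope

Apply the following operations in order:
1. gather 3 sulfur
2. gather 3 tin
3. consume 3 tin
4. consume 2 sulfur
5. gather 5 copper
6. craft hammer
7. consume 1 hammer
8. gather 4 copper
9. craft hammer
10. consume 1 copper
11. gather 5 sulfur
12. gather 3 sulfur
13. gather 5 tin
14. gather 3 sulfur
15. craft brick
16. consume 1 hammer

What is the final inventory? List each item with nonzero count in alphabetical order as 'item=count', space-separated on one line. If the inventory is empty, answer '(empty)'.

Answer: brick=1 sulfur=10 tin=3

Derivation:
After 1 (gather 3 sulfur): sulfur=3
After 2 (gather 3 tin): sulfur=3 tin=3
After 3 (consume 3 tin): sulfur=3
After 4 (consume 2 sulfur): sulfur=1
After 5 (gather 5 copper): copper=5 sulfur=1
After 6 (craft hammer): copper=1 hammer=1 sulfur=1
After 7 (consume 1 hammer): copper=1 sulfur=1
After 8 (gather 4 copper): copper=5 sulfur=1
After 9 (craft hammer): copper=1 hammer=1 sulfur=1
After 10 (consume 1 copper): hammer=1 sulfur=1
After 11 (gather 5 sulfur): hammer=1 sulfur=6
After 12 (gather 3 sulfur): hammer=1 sulfur=9
After 13 (gather 5 tin): hammer=1 sulfur=9 tin=5
After 14 (gather 3 sulfur): hammer=1 sulfur=12 tin=5
After 15 (craft brick): brick=1 hammer=1 sulfur=10 tin=3
After 16 (consume 1 hammer): brick=1 sulfur=10 tin=3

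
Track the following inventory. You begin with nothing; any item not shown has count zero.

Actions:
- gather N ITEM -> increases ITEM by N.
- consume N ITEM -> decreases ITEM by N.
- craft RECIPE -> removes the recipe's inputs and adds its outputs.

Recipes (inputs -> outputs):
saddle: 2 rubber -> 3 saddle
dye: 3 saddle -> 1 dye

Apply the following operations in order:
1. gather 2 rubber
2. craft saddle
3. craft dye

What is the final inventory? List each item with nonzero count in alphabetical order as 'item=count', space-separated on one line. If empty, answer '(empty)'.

Answer: dye=1

Derivation:
After 1 (gather 2 rubber): rubber=2
After 2 (craft saddle): saddle=3
After 3 (craft dye): dye=1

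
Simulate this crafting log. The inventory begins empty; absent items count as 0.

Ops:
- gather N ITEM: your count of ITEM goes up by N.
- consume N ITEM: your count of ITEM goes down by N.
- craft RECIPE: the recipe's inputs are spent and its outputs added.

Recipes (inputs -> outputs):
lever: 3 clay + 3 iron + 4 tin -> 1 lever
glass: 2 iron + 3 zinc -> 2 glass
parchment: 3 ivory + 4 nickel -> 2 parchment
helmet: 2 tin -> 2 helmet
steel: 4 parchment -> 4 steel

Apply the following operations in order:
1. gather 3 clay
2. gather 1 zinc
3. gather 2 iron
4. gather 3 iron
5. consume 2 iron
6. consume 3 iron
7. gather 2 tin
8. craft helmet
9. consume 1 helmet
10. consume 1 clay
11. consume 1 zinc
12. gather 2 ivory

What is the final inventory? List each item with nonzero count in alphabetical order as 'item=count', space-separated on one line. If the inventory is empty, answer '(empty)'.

Answer: clay=2 helmet=1 ivory=2

Derivation:
After 1 (gather 3 clay): clay=3
After 2 (gather 1 zinc): clay=3 zinc=1
After 3 (gather 2 iron): clay=3 iron=2 zinc=1
After 4 (gather 3 iron): clay=3 iron=5 zinc=1
After 5 (consume 2 iron): clay=3 iron=3 zinc=1
After 6 (consume 3 iron): clay=3 zinc=1
After 7 (gather 2 tin): clay=3 tin=2 zinc=1
After 8 (craft helmet): clay=3 helmet=2 zinc=1
After 9 (consume 1 helmet): clay=3 helmet=1 zinc=1
After 10 (consume 1 clay): clay=2 helmet=1 zinc=1
After 11 (consume 1 zinc): clay=2 helmet=1
After 12 (gather 2 ivory): clay=2 helmet=1 ivory=2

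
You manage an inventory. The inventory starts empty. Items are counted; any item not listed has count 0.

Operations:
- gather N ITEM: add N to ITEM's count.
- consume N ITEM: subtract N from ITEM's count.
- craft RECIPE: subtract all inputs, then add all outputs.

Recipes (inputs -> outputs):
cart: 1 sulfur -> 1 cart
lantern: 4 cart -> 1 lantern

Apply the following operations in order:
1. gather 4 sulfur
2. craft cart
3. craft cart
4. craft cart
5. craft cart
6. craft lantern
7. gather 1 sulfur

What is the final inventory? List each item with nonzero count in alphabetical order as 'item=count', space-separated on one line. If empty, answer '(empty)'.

After 1 (gather 4 sulfur): sulfur=4
After 2 (craft cart): cart=1 sulfur=3
After 3 (craft cart): cart=2 sulfur=2
After 4 (craft cart): cart=3 sulfur=1
After 5 (craft cart): cart=4
After 6 (craft lantern): lantern=1
After 7 (gather 1 sulfur): lantern=1 sulfur=1

Answer: lantern=1 sulfur=1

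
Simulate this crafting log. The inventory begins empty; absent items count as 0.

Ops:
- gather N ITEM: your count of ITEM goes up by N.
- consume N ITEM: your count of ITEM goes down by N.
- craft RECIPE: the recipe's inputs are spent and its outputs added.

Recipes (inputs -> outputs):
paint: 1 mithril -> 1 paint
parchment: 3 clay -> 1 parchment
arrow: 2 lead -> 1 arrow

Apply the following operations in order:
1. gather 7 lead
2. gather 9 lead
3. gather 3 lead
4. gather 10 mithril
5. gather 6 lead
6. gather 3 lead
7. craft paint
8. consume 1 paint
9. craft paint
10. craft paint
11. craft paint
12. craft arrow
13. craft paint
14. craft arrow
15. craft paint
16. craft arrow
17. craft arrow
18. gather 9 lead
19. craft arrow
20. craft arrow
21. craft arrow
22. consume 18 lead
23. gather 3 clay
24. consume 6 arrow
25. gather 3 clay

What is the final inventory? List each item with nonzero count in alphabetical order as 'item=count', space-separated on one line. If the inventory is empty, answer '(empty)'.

After 1 (gather 7 lead): lead=7
After 2 (gather 9 lead): lead=16
After 3 (gather 3 lead): lead=19
After 4 (gather 10 mithril): lead=19 mithril=10
After 5 (gather 6 lead): lead=25 mithril=10
After 6 (gather 3 lead): lead=28 mithril=10
After 7 (craft paint): lead=28 mithril=9 paint=1
After 8 (consume 1 paint): lead=28 mithril=9
After 9 (craft paint): lead=28 mithril=8 paint=1
After 10 (craft paint): lead=28 mithril=7 paint=2
After 11 (craft paint): lead=28 mithril=6 paint=3
After 12 (craft arrow): arrow=1 lead=26 mithril=6 paint=3
After 13 (craft paint): arrow=1 lead=26 mithril=5 paint=4
After 14 (craft arrow): arrow=2 lead=24 mithril=5 paint=4
After 15 (craft paint): arrow=2 lead=24 mithril=4 paint=5
After 16 (craft arrow): arrow=3 lead=22 mithril=4 paint=5
After 17 (craft arrow): arrow=4 lead=20 mithril=4 paint=5
After 18 (gather 9 lead): arrow=4 lead=29 mithril=4 paint=5
After 19 (craft arrow): arrow=5 lead=27 mithril=4 paint=5
After 20 (craft arrow): arrow=6 lead=25 mithril=4 paint=5
After 21 (craft arrow): arrow=7 lead=23 mithril=4 paint=5
After 22 (consume 18 lead): arrow=7 lead=5 mithril=4 paint=5
After 23 (gather 3 clay): arrow=7 clay=3 lead=5 mithril=4 paint=5
After 24 (consume 6 arrow): arrow=1 clay=3 lead=5 mithril=4 paint=5
After 25 (gather 3 clay): arrow=1 clay=6 lead=5 mithril=4 paint=5

Answer: arrow=1 clay=6 lead=5 mithril=4 paint=5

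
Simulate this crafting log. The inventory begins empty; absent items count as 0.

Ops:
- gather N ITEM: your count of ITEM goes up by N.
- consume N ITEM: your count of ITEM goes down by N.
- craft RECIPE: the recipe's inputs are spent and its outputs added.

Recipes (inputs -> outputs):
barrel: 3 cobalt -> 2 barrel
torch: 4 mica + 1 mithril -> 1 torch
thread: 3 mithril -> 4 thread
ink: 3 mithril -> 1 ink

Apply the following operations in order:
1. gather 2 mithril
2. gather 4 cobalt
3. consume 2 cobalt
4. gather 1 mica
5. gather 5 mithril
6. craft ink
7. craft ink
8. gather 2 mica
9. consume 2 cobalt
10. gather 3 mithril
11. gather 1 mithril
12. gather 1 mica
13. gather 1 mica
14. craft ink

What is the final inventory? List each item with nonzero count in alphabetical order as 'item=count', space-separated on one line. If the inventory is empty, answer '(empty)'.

Answer: ink=3 mica=5 mithril=2

Derivation:
After 1 (gather 2 mithril): mithril=2
After 2 (gather 4 cobalt): cobalt=4 mithril=2
After 3 (consume 2 cobalt): cobalt=2 mithril=2
After 4 (gather 1 mica): cobalt=2 mica=1 mithril=2
After 5 (gather 5 mithril): cobalt=2 mica=1 mithril=7
After 6 (craft ink): cobalt=2 ink=1 mica=1 mithril=4
After 7 (craft ink): cobalt=2 ink=2 mica=1 mithril=1
After 8 (gather 2 mica): cobalt=2 ink=2 mica=3 mithril=1
After 9 (consume 2 cobalt): ink=2 mica=3 mithril=1
After 10 (gather 3 mithril): ink=2 mica=3 mithril=4
After 11 (gather 1 mithril): ink=2 mica=3 mithril=5
After 12 (gather 1 mica): ink=2 mica=4 mithril=5
After 13 (gather 1 mica): ink=2 mica=5 mithril=5
After 14 (craft ink): ink=3 mica=5 mithril=2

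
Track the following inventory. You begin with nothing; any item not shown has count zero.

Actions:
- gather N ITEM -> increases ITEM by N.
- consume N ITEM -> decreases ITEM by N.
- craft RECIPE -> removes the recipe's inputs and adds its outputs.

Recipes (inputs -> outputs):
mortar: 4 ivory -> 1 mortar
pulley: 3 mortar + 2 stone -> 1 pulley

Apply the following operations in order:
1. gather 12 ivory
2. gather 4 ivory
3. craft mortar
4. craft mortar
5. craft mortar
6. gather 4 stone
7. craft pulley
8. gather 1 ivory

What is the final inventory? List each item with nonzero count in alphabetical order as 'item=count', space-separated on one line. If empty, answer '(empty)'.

After 1 (gather 12 ivory): ivory=12
After 2 (gather 4 ivory): ivory=16
After 3 (craft mortar): ivory=12 mortar=1
After 4 (craft mortar): ivory=8 mortar=2
After 5 (craft mortar): ivory=4 mortar=3
After 6 (gather 4 stone): ivory=4 mortar=3 stone=4
After 7 (craft pulley): ivory=4 pulley=1 stone=2
After 8 (gather 1 ivory): ivory=5 pulley=1 stone=2

Answer: ivory=5 pulley=1 stone=2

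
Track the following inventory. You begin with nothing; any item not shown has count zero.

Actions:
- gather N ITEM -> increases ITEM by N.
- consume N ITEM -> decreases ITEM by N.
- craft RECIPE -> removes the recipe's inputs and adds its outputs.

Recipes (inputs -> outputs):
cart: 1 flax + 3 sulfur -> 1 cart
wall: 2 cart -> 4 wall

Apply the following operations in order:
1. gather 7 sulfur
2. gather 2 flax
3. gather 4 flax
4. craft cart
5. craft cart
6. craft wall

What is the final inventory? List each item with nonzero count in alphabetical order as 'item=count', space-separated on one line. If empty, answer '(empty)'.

Answer: flax=4 sulfur=1 wall=4

Derivation:
After 1 (gather 7 sulfur): sulfur=7
After 2 (gather 2 flax): flax=2 sulfur=7
After 3 (gather 4 flax): flax=6 sulfur=7
After 4 (craft cart): cart=1 flax=5 sulfur=4
After 5 (craft cart): cart=2 flax=4 sulfur=1
After 6 (craft wall): flax=4 sulfur=1 wall=4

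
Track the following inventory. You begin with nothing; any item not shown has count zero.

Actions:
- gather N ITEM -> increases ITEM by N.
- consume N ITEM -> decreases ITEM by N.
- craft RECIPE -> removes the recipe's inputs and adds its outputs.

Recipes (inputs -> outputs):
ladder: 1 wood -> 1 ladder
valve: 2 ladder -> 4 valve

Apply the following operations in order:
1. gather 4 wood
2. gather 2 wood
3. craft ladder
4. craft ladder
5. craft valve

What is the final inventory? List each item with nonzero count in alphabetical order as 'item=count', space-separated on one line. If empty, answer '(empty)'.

After 1 (gather 4 wood): wood=4
After 2 (gather 2 wood): wood=6
After 3 (craft ladder): ladder=1 wood=5
After 4 (craft ladder): ladder=2 wood=4
After 5 (craft valve): valve=4 wood=4

Answer: valve=4 wood=4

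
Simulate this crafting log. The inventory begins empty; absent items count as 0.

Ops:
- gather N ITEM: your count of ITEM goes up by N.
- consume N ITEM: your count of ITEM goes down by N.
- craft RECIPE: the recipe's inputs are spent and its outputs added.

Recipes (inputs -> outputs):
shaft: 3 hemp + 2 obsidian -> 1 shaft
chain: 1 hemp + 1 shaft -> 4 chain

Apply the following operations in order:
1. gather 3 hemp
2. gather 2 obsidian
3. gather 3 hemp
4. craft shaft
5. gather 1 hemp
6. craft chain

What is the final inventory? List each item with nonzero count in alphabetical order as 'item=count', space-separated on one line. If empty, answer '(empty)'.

Answer: chain=4 hemp=3

Derivation:
After 1 (gather 3 hemp): hemp=3
After 2 (gather 2 obsidian): hemp=3 obsidian=2
After 3 (gather 3 hemp): hemp=6 obsidian=2
After 4 (craft shaft): hemp=3 shaft=1
After 5 (gather 1 hemp): hemp=4 shaft=1
After 6 (craft chain): chain=4 hemp=3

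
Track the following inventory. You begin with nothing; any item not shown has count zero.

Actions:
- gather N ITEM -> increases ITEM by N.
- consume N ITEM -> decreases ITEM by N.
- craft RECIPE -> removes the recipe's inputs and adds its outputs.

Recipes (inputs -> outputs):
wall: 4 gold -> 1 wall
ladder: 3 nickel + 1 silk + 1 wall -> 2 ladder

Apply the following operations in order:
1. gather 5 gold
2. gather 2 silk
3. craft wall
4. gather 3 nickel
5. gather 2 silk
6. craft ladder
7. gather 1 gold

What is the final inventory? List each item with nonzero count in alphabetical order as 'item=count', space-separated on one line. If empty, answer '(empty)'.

After 1 (gather 5 gold): gold=5
After 2 (gather 2 silk): gold=5 silk=2
After 3 (craft wall): gold=1 silk=2 wall=1
After 4 (gather 3 nickel): gold=1 nickel=3 silk=2 wall=1
After 5 (gather 2 silk): gold=1 nickel=3 silk=4 wall=1
After 6 (craft ladder): gold=1 ladder=2 silk=3
After 7 (gather 1 gold): gold=2 ladder=2 silk=3

Answer: gold=2 ladder=2 silk=3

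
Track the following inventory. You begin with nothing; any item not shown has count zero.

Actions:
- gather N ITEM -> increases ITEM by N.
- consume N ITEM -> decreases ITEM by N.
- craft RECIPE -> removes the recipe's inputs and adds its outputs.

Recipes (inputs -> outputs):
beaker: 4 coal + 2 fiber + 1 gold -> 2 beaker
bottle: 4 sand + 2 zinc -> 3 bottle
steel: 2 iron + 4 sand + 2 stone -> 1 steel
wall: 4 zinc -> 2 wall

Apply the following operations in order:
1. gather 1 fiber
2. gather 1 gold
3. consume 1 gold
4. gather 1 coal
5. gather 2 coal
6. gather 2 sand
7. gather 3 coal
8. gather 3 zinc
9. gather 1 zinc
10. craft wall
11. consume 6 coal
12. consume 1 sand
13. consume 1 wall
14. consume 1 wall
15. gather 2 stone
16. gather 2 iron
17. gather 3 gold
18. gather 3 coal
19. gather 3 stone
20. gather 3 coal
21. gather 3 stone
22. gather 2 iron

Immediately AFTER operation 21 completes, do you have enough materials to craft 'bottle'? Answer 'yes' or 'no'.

After 1 (gather 1 fiber): fiber=1
After 2 (gather 1 gold): fiber=1 gold=1
After 3 (consume 1 gold): fiber=1
After 4 (gather 1 coal): coal=1 fiber=1
After 5 (gather 2 coal): coal=3 fiber=1
After 6 (gather 2 sand): coal=3 fiber=1 sand=2
After 7 (gather 3 coal): coal=6 fiber=1 sand=2
After 8 (gather 3 zinc): coal=6 fiber=1 sand=2 zinc=3
After 9 (gather 1 zinc): coal=6 fiber=1 sand=2 zinc=4
After 10 (craft wall): coal=6 fiber=1 sand=2 wall=2
After 11 (consume 6 coal): fiber=1 sand=2 wall=2
After 12 (consume 1 sand): fiber=1 sand=1 wall=2
After 13 (consume 1 wall): fiber=1 sand=1 wall=1
After 14 (consume 1 wall): fiber=1 sand=1
After 15 (gather 2 stone): fiber=1 sand=1 stone=2
After 16 (gather 2 iron): fiber=1 iron=2 sand=1 stone=2
After 17 (gather 3 gold): fiber=1 gold=3 iron=2 sand=1 stone=2
After 18 (gather 3 coal): coal=3 fiber=1 gold=3 iron=2 sand=1 stone=2
After 19 (gather 3 stone): coal=3 fiber=1 gold=3 iron=2 sand=1 stone=5
After 20 (gather 3 coal): coal=6 fiber=1 gold=3 iron=2 sand=1 stone=5
After 21 (gather 3 stone): coal=6 fiber=1 gold=3 iron=2 sand=1 stone=8

Answer: no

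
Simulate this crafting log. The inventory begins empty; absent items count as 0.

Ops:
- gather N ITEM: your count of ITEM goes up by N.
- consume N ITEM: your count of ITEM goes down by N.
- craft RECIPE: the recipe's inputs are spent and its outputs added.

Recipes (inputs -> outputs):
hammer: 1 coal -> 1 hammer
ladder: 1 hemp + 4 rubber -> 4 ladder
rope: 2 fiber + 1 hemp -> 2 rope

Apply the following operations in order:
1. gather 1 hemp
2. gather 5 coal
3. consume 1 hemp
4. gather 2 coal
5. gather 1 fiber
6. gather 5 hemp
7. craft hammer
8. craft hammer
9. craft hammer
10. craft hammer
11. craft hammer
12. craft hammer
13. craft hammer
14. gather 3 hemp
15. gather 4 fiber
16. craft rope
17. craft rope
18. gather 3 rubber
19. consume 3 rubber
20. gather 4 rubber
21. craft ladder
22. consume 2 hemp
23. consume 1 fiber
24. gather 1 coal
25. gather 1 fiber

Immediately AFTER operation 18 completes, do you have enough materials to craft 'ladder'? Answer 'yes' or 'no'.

After 1 (gather 1 hemp): hemp=1
After 2 (gather 5 coal): coal=5 hemp=1
After 3 (consume 1 hemp): coal=5
After 4 (gather 2 coal): coal=7
After 5 (gather 1 fiber): coal=7 fiber=1
After 6 (gather 5 hemp): coal=7 fiber=1 hemp=5
After 7 (craft hammer): coal=6 fiber=1 hammer=1 hemp=5
After 8 (craft hammer): coal=5 fiber=1 hammer=2 hemp=5
After 9 (craft hammer): coal=4 fiber=1 hammer=3 hemp=5
After 10 (craft hammer): coal=3 fiber=1 hammer=4 hemp=5
After 11 (craft hammer): coal=2 fiber=1 hammer=5 hemp=5
After 12 (craft hammer): coal=1 fiber=1 hammer=6 hemp=5
After 13 (craft hammer): fiber=1 hammer=7 hemp=5
After 14 (gather 3 hemp): fiber=1 hammer=7 hemp=8
After 15 (gather 4 fiber): fiber=5 hammer=7 hemp=8
After 16 (craft rope): fiber=3 hammer=7 hemp=7 rope=2
After 17 (craft rope): fiber=1 hammer=7 hemp=6 rope=4
After 18 (gather 3 rubber): fiber=1 hammer=7 hemp=6 rope=4 rubber=3

Answer: no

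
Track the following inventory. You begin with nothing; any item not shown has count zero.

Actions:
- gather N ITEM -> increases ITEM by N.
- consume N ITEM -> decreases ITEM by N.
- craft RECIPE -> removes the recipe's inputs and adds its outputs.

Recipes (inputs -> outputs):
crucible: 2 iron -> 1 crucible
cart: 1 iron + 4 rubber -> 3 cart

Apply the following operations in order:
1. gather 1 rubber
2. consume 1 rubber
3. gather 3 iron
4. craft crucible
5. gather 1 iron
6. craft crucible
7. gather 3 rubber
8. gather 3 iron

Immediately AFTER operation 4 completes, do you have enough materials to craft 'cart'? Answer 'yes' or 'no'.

Answer: no

Derivation:
After 1 (gather 1 rubber): rubber=1
After 2 (consume 1 rubber): (empty)
After 3 (gather 3 iron): iron=3
After 4 (craft crucible): crucible=1 iron=1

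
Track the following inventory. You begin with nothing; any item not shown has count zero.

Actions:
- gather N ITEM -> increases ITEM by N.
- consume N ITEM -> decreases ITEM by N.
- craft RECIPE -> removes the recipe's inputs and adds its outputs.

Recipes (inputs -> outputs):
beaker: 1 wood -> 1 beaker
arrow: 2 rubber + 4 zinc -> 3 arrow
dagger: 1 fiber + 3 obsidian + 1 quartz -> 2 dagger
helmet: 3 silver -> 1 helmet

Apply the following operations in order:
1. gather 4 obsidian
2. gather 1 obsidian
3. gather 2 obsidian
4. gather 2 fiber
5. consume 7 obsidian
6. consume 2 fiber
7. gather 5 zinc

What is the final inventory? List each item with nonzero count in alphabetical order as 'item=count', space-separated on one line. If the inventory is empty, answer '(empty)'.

After 1 (gather 4 obsidian): obsidian=4
After 2 (gather 1 obsidian): obsidian=5
After 3 (gather 2 obsidian): obsidian=7
After 4 (gather 2 fiber): fiber=2 obsidian=7
After 5 (consume 7 obsidian): fiber=2
After 6 (consume 2 fiber): (empty)
After 7 (gather 5 zinc): zinc=5

Answer: zinc=5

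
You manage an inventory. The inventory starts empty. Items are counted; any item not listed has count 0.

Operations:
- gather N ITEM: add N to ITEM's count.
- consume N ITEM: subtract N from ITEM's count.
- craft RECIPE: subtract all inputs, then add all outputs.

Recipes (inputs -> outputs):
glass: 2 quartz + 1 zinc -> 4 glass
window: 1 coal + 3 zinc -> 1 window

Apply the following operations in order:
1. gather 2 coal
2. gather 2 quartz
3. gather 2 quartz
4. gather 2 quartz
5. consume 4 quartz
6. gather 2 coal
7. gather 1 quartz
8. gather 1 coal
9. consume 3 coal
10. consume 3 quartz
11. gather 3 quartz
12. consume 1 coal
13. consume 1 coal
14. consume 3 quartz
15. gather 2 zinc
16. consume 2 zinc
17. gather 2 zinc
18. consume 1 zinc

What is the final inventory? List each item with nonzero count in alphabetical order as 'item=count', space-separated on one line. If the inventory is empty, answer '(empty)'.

Answer: zinc=1

Derivation:
After 1 (gather 2 coal): coal=2
After 2 (gather 2 quartz): coal=2 quartz=2
After 3 (gather 2 quartz): coal=2 quartz=4
After 4 (gather 2 quartz): coal=2 quartz=6
After 5 (consume 4 quartz): coal=2 quartz=2
After 6 (gather 2 coal): coal=4 quartz=2
After 7 (gather 1 quartz): coal=4 quartz=3
After 8 (gather 1 coal): coal=5 quartz=3
After 9 (consume 3 coal): coal=2 quartz=3
After 10 (consume 3 quartz): coal=2
After 11 (gather 3 quartz): coal=2 quartz=3
After 12 (consume 1 coal): coal=1 quartz=3
After 13 (consume 1 coal): quartz=3
After 14 (consume 3 quartz): (empty)
After 15 (gather 2 zinc): zinc=2
After 16 (consume 2 zinc): (empty)
After 17 (gather 2 zinc): zinc=2
After 18 (consume 1 zinc): zinc=1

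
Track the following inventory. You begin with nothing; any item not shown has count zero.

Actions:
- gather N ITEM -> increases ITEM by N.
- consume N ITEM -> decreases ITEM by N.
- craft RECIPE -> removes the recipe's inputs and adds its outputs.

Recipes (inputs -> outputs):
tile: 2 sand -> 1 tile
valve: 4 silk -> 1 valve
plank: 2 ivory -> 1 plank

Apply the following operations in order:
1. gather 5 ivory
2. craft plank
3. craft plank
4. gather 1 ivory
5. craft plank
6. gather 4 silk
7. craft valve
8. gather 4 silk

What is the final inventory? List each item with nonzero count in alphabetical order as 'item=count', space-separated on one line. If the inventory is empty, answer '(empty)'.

After 1 (gather 5 ivory): ivory=5
After 2 (craft plank): ivory=3 plank=1
After 3 (craft plank): ivory=1 plank=2
After 4 (gather 1 ivory): ivory=2 plank=2
After 5 (craft plank): plank=3
After 6 (gather 4 silk): plank=3 silk=4
After 7 (craft valve): plank=3 valve=1
After 8 (gather 4 silk): plank=3 silk=4 valve=1

Answer: plank=3 silk=4 valve=1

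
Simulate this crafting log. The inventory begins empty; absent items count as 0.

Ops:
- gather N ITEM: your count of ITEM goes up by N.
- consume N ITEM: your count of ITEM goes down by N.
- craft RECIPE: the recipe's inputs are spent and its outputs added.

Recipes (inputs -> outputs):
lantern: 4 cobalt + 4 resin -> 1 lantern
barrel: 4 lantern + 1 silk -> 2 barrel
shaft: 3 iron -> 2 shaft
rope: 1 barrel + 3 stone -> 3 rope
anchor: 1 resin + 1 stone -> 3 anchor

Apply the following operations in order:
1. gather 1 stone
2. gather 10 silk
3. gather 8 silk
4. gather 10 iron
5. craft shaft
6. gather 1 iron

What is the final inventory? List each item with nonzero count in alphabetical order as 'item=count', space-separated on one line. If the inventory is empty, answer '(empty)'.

After 1 (gather 1 stone): stone=1
After 2 (gather 10 silk): silk=10 stone=1
After 3 (gather 8 silk): silk=18 stone=1
After 4 (gather 10 iron): iron=10 silk=18 stone=1
After 5 (craft shaft): iron=7 shaft=2 silk=18 stone=1
After 6 (gather 1 iron): iron=8 shaft=2 silk=18 stone=1

Answer: iron=8 shaft=2 silk=18 stone=1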